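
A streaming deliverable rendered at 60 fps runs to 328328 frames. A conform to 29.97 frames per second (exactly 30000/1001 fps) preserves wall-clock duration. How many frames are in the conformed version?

164000 frames

Target frames = source frames × (target rate / source rate) = 328328 × (30000/1001)/(60) = 328328 × 500/1001 = 164000.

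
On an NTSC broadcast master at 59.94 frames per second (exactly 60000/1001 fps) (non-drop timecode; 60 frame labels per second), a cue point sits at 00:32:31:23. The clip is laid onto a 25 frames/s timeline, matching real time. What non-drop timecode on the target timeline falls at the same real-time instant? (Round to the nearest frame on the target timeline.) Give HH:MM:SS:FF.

00:32:33:08

Source frame index: (0×3600 + 32×60 + 31) × 60 + 23 = 117083.
Real time: 117083 / (60000/1001) = 117200083/60000 s.
Target frame: (117200083/60000) × (25) = 117200083/2400 ≈ 48833.368 → 48833.
At 25 labels/s: frame 48833 → 00:32:33:08.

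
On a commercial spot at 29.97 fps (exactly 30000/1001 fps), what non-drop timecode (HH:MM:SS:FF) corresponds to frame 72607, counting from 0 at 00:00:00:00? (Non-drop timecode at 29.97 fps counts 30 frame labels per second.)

72607 ÷ 30 = 2420 full seconds, remainder 7 frames.
2420 s = 0 h 40 min 20 s.
Timecode: 00:40:20:07.

00:40:20:07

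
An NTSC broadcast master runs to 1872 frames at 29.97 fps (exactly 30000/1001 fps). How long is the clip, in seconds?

62.4624 seconds

Running time = 1872 / (30000/1001) = 62.4624 s.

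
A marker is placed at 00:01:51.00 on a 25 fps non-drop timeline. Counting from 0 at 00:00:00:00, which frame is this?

2775

Total seconds to the label: (0 × 3600 + 1 × 60 + 51) = 111.
Frame index = 111 × 25 + 0 = 2775.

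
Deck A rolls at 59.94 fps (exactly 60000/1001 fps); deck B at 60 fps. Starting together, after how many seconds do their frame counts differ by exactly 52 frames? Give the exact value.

The gap grows by |60 − 60000/1001| = 60/1001 frames per second.
Time for a 52-frame gap: 52 ÷ (60/1001) = 13013/15 s.

13013/15 seconds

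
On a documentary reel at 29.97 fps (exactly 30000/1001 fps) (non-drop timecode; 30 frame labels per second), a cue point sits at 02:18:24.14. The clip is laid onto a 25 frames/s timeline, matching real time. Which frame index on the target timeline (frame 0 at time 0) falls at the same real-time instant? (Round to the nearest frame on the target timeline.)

Source frame index: (2×3600 + 18×60 + 24) × 30 + 14 = 249134.
Real time: 249134 / (30000/1001) = 124691567/15000 s.
Target frame: (124691567/15000) × (25) = 124691567/600 ≈ 207819.278 → 207819.

frame 207819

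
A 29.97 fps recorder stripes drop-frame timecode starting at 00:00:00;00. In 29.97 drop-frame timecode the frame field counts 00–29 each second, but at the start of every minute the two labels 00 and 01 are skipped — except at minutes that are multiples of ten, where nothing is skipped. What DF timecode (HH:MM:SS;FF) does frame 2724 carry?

Each 10-minute DF block holds 10 × 60 × 30 − 9 × 2 = 17982 frames. 2724 ÷ 17982 → 0 full blocks, remainder 2724.
Within the partial block the first minute is 1800 frames and each further minute 1798, so 1 further minute boundary passed. Total skipped labels = 18 × 0 + 2 × 1 = 2.
Non-drop label index = 2724 + 2 = 2726; at 30 labels/s that is 00:01:30:26, i.e. DF 00:01:30;26.

00:01:30;26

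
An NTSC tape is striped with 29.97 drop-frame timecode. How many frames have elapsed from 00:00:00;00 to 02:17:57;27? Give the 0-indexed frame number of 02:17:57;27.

As if non-drop at 30 labels/s: (2 × 3600 + 17 × 60 + 57) × 30 + 27 = 248337.
Minute boundaries passed: 137; those not divisible by 10: 137 − 13 = 124; dropped labels = 2 × 124 = 248.
Actual frame index = 248337 − 248 = 248089.

248089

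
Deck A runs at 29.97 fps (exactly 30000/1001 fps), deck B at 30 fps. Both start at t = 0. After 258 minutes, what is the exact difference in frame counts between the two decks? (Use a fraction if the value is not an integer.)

258 min = 15480 s.
A emits 30000/1001 × 15480 = 464400000/1001 frames; B emits 30 × 15480 = 464400.
Difference = 464400/1001 frames (≈ 463.9361); B is ahead of A.

464400/1001 frames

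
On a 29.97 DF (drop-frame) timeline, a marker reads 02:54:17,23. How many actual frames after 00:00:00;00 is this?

Complete 10-minute blocks: 17, each 17982 frames → 305694.
Remaining 4 whole minutes in the current block: 1800 + 3 × 1798 = 7194 frames.
Within the current minute: 17 × 30 + 23 − 2 = 531 (labels ;00/;01 skipped at this minute). Total = 305694 + 7194 + 531 = 313419.

313419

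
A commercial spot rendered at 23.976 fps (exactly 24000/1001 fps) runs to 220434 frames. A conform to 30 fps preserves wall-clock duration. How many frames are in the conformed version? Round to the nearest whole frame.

Frames at target rate = 220434 × (30) / (24000/1001) = 110327217/400 ≈ 275818.042.
Nearest whole frame: 275818.

275818 frames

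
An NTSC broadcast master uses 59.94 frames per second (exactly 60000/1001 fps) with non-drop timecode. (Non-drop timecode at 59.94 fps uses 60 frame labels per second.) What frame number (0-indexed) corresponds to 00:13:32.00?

Total seconds to the label: (0 × 3600 + 13 × 60 + 32) = 812.
Frame index = 812 × 60 + 0 = 48720.

48720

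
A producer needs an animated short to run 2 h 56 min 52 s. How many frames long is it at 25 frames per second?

265300 frames

2 h 56 min 52 s = 10612 s.
Frames = 10612 × 25 = 265300.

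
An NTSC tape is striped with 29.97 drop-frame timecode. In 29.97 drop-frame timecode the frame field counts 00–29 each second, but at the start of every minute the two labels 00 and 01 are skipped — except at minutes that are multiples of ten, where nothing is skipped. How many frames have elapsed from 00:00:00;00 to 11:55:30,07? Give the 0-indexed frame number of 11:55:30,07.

Complete 10-minute blocks: 71, each 17982 frames → 1276722.
Remaining 5 whole minutes in the current block: 1800 + 4 × 1798 = 8992 frames.
Within the current minute: 30 × 30 + 7 − 2 = 905 (labels ;00/;01 skipped at this minute). Total = 1276722 + 8992 + 905 = 1286619.

1286619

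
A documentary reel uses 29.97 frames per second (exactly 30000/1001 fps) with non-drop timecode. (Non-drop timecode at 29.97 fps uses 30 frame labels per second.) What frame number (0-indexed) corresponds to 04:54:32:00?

Total seconds to the label: (4 × 3600 + 54 × 60 + 32) = 17672.
Frame index = 17672 × 30 + 0 = 530160.

frame 530160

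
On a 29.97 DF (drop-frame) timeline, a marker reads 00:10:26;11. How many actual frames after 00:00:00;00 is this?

18773

Complete 10-minute blocks: 1, each 17982 frames → 17982.
Remaining 0 whole minutes in the current block: 0 frames.
Within the current minute: 26 × 30 + 11 = 791. Total = 17982 + 0 + 791 = 18773.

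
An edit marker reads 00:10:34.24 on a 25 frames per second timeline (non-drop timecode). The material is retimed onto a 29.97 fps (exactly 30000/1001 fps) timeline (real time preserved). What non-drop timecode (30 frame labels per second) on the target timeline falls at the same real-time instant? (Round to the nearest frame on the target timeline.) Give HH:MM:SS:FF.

00:10:34:10

Source frame index: (0×3600 + 10×60 + 34) × 25 + 24 = 15874.
Real time: 15874 / (25) = 15874/25 s.
Target frame: (15874/25) × (30000/1001) = 19048800/1001 ≈ 19029.770 → 19030.
At 30 labels/s: frame 19030 → 00:10:34:10.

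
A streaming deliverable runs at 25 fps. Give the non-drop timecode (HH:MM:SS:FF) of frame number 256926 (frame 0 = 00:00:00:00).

02:51:17:01

256926 ÷ 25 = 10277 full seconds, remainder 1 frame.
10277 s = 2 h 51 min 17 s.
Timecode: 02:51:17:01.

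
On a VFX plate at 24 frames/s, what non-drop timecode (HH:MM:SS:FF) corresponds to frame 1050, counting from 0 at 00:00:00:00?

00:00:43:18

1050 ÷ 24 = 43 full seconds, remainder 18 frames.
43 s = 0 h 0 min 43 s.
Timecode: 00:00:43:18.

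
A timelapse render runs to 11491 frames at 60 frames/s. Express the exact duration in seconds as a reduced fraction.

Running time = 11491 ÷ (60) = 11491 × 1/60 = 11491/60 s.

11491/60 seconds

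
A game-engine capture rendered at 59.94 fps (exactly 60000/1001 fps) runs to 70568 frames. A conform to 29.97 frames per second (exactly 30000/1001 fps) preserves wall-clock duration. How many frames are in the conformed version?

35284 frames

Frames at target rate = 70568 × (30000/1001) / (60000/1001) = 35284.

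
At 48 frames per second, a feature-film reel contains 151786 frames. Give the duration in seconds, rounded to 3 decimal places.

3162.208 seconds

Running time = 151786 × 1/48 = 75893/24 s ≈ 3162.208 s.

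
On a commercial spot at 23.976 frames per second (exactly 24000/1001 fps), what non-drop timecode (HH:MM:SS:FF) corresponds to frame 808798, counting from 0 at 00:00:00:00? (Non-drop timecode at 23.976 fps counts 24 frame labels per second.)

808798 ÷ 24 = 33699 full seconds, remainder 22 frames.
33699 s = 9 h 21 min 39 s.
Timecode: 09:21:39:22.

09:21:39:22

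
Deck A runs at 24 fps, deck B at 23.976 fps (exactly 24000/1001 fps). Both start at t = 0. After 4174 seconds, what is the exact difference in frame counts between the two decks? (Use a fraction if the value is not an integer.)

100176/1001 frames

A emits 24 × 4174 = 100176 frames; B emits 24000/1001 × 4174 = 100176000/1001.
Difference = 100176/1001 frames (≈ 100.0759); B is behind A.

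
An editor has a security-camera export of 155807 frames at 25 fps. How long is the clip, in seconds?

Running time = 155807 / (25) = 6232.28 s.

6232.28 seconds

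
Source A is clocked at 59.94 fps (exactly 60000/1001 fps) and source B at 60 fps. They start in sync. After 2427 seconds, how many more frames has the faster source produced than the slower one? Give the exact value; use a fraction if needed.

A emits 60000/1001 × 2427 = 145620000/1001 frames; B emits 60 × 2427 = 145620.
Difference = 145620/1001 frames (≈ 145.4745); B is ahead of A.

145620/1001 frames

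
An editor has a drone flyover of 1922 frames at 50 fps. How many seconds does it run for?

Running time = 1922 / (50) = 38.44 s.

38.44 seconds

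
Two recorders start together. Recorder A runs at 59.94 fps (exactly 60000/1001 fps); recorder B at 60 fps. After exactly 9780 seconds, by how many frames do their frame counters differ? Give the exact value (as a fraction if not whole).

A emits 60000/1001 × 9780 = 586800000/1001 frames; B emits 60 × 9780 = 586800.
Difference = 586800/1001 frames (≈ 586.2138); B is ahead of A.

586800/1001 frames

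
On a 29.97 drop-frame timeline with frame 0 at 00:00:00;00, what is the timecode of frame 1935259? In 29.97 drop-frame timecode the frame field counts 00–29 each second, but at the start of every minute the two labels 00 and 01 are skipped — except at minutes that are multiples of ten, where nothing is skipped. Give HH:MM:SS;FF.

17:56:13;07

Ten DF minutes hold 17982 frames, so frame 1935259 lies in block 107 (frames 1924074–1942055) with 11185 frames into that block.
The block's first minute is 1800 frames and the rest 1798 each; 11185 frames reaches minute 6, so 107 × 18 + 6 × 2 = 1938 labels have been skipped so far.
Adding those back, label number 1935259 + 1938 = 1937197 at 30 labels/s is 64573 s + 7 f = 17 h 56 min 13 s frame 7, i.e. 17:56:13;07.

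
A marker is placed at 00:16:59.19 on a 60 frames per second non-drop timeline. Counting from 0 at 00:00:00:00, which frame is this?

Total seconds to the label: (0 × 3600 + 16 × 60 + 59) = 1019.
Frame index = 1019 × 60 + 19 = 61159.

frame 61159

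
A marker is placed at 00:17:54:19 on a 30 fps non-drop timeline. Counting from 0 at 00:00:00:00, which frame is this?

frame 32239

Total seconds to the label: (0 × 3600 + 17 × 60 + 54) = 1074.
Frame index = 1074 × 30 + 19 = 32239.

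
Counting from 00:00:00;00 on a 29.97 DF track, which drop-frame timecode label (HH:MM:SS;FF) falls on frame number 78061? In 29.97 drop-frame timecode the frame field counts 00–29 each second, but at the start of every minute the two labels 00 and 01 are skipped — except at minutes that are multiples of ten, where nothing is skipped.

Each 10-minute DF block holds 10 × 60 × 30 − 9 × 2 = 17982 frames. 78061 ÷ 17982 → 4 full blocks, remainder 6133.
Within the partial block the first minute is 1800 frames and each further minute 1798, so 3 further minute boundaries passed. Total skipped labels = 18 × 4 + 2 × 3 = 78.
Non-drop label index = 78061 + 78 = 78139; at 30 labels/s that is 00:43:24:19, i.e. DF 00:43:24;19.

00:43:24;19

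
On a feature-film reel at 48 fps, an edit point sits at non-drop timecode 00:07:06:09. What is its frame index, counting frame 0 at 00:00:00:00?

20457

Total seconds to the label: (0 × 3600 + 7 × 60 + 6) = 426.
Frame index = 426 × 48 + 9 = 20457.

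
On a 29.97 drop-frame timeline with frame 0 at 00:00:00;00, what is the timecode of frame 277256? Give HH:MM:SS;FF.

02:34:11;04

Each 10-minute DF block holds 10 × 60 × 30 − 9 × 2 = 17982 frames. 277256 ÷ 17982 → 15 full blocks, remainder 7526.
Within the partial block the first minute is 1800 frames and each further minute 1798, so 4 further minute boundaries passed. Total skipped labels = 18 × 15 + 2 × 4 = 278.
Non-drop label index = 277256 + 278 = 277534; at 30 labels/s that is 02:34:11:04, i.e. DF 02:34:11;04.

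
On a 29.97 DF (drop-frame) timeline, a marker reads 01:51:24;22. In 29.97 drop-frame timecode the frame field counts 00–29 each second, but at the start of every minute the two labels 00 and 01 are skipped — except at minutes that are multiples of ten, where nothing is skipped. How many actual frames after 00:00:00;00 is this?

200342

Complete 10-minute blocks: 11, each 17982 frames → 197802.
Remaining 1 whole minute in the current block: 1800 + 0 × 1798 = 1800 frames.
Within the current minute: 24 × 30 + 22 − 2 = 740 (labels ;00/;01 skipped at this minute). Total = 197802 + 1800 + 740 = 200342.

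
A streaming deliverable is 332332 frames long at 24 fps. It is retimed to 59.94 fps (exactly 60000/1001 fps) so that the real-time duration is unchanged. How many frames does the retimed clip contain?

830000 frames

Target frames = source frames × (target rate / source rate) = 332332 × (60000/1001)/(24) = 332332 × 2500/1001 = 830000.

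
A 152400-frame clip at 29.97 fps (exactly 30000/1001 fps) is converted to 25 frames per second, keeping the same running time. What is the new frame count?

127127 frames

Target frames = source frames × (target rate / source rate) = 152400 × (25)/(30000/1001) = 152400 × 1001/1200 = 127127.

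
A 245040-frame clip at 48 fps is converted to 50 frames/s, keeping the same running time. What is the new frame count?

Target frames = source frames × (target rate / source rate) = 245040 × (50)/(48) = 245040 × 25/24 = 255250.

255250 frames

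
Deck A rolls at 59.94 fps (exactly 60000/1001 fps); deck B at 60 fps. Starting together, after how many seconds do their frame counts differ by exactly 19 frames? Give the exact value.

19019/60 seconds

The gap grows by |60 − 60000/1001| = 60/1001 frames per second.
Time for a 19-frame gap: 19 ÷ (60/1001) = 19019/60 s.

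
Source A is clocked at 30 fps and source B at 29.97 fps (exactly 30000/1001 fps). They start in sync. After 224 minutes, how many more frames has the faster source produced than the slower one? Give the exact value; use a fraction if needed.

224 min = 13440 s.
A emits 30 × 13440 = 403200 frames; B emits 30000/1001 × 13440 = 57600000/143.
Difference = 57600/143 frames (≈ 402.7972); B is behind A.

57600/143 frames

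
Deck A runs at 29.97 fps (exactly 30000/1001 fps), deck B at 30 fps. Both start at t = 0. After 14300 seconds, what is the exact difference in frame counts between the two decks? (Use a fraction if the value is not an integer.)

3000/7 frames

A emits 30000/1001 × 14300 = 3000000/7 frames; B emits 30 × 14300 = 429000.
Difference = 3000/7 frames (≈ 428.5714); B is ahead of A.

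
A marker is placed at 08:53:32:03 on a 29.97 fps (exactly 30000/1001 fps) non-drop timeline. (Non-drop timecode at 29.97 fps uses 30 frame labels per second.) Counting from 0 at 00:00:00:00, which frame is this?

960363

Total seconds to the label: (8 × 3600 + 53 × 60 + 32) = 32012.
Frame index = 32012 × 30 + 3 = 960363.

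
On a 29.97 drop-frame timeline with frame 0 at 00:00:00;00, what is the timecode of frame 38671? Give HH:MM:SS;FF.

00:21:30;09

Each 10-minute DF block holds 10 × 60 × 30 − 9 × 2 = 17982 frames. 38671 ÷ 17982 → 2 full blocks, remainder 2707.
Within the partial block the first minute is 1800 frames and each further minute 1798, so 1 further minute boundary passed. Total skipped labels = 18 × 2 + 2 × 1 = 38.
Non-drop label index = 38671 + 38 = 38709; at 30 labels/s that is 00:21:30:09, i.e. DF 00:21:30;09.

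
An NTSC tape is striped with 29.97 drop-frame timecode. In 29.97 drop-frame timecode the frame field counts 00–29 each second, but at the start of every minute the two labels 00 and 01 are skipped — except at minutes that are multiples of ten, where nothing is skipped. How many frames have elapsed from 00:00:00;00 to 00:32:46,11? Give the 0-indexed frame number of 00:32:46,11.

58933

As if non-drop at 30 labels/s: (0 × 3600 + 32 × 60 + 46) × 30 + 11 = 58991.
Minute boundaries passed: 32; those not divisible by 10: 32 − 3 = 29; dropped labels = 2 × 29 = 58.
Actual frame index = 58991 − 58 = 58933.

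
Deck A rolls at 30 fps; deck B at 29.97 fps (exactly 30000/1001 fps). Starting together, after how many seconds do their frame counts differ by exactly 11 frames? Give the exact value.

The gap grows by |30000/1001 − 30| = 30/1001 frames per second.
Time for a 11-frame gap: 11 ÷ (30/1001) = 11011/30 s.

11011/30 seconds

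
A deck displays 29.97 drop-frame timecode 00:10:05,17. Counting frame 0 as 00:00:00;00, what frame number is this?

Complete 10-minute blocks: 1, each 17982 frames → 17982.
Remaining 0 whole minutes in the current block: 0 frames.
Within the current minute: 5 × 30 + 17 = 167. Total = 17982 + 0 + 167 = 18149.

18149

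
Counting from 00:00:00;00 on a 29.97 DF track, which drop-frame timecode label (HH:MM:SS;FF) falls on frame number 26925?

00:14:58;11

Each 10-minute DF block holds 10 × 60 × 30 − 9 × 2 = 17982 frames. 26925 ÷ 17982 → 1 full block, remainder 8943.
Within the partial block the first minute is 1800 frames and each further minute 1798, so 4 further minute boundaries passed. Total skipped labels = 18 × 1 + 2 × 4 = 26.
Non-drop label index = 26925 + 26 = 26951; at 30 labels/s that is 00:14:58:11, i.e. DF 00:14:58;11.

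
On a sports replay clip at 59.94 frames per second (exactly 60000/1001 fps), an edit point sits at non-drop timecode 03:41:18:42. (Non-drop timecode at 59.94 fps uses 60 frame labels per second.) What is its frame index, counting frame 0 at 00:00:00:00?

796722

Total seconds to the label: (3 × 3600 + 41 × 60 + 18) = 13278.
Frame index = 13278 × 60 + 42 = 796722.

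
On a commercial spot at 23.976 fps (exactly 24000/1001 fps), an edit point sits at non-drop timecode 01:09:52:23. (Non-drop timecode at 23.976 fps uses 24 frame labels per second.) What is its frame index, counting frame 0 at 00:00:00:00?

100631

Total seconds to the label: (1 × 3600 + 9 × 60 + 52) = 4192.
Frame index = 4192 × 24 + 23 = 100631.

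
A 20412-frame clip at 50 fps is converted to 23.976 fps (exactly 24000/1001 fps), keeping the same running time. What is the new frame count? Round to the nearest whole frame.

Frames at target rate = 20412 × (24000/1001) / (50) = 1399680/143 ≈ 9787.972.
Nearest whole frame: 9788.

9788 frames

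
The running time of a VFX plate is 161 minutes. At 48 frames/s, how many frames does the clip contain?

161 min = 9660 s.
Frames = 9660 × 48 = 463680.

463680 frames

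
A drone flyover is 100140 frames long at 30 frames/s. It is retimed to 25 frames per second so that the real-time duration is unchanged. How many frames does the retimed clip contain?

83450 frames

Target frames = source frames × (target rate / source rate) = 100140 × (25)/(30) = 100140 × 5/6 = 83450.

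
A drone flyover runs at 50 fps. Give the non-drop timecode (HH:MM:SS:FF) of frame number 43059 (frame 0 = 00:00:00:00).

43059 ÷ 50 = 861 full seconds, remainder 9 frames.
861 s = 0 h 14 min 21 s.
Timecode: 00:14:21:09.

00:14:21:09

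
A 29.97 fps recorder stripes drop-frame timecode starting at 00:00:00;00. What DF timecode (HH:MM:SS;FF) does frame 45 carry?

00:00:01;15

Each 10-minute DF block holds 10 × 60 × 30 − 9 × 2 = 17982 frames. 45 ÷ 17982 → 0 full blocks, remainder 45.
Within the partial block the first minute is 1800 frames and each further minute 1798, so 0 further minute boundaries passed. Total skipped labels = 18 × 0 + 2 × 0 = 0.
Non-drop label index = 45 + 0 = 45; at 30 labels/s that is 00:00:01:15, i.e. DF 00:00:01;15.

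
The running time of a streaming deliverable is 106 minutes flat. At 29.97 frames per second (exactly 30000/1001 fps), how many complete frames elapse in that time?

106 min = 6360 s.
Frames = 6360 × 30000/1001 = 190800000/1001 ≈ 190609.3906.
Complete frames: 190609.

190609 frames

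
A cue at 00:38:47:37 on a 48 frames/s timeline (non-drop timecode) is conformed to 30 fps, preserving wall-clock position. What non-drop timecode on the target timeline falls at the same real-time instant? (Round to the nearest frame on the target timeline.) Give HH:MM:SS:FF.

Source frame index: (0×3600 + 38×60 + 47) × 48 + 37 = 111733.
Real time: 111733 / (48) = 111733/48 s.
Target frame: (111733/48) × (30) = 558665/8 ≈ 69833.125 → 69833.
At 30 labels/s: frame 69833 → 00:38:47:23.

00:38:47:23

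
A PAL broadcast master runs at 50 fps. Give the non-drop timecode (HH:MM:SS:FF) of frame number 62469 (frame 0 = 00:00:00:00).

62469 ÷ 50 = 1249 full seconds, remainder 19 frames.
1249 s = 0 h 20 min 49 s.
Timecode: 00:20:49:19.

00:20:49:19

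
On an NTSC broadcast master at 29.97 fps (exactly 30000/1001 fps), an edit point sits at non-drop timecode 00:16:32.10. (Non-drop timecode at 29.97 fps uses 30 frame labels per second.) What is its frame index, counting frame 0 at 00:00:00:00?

Total seconds to the label: (0 × 3600 + 16 × 60 + 32) = 992.
Frame index = 992 × 30 + 10 = 29770.

frame 29770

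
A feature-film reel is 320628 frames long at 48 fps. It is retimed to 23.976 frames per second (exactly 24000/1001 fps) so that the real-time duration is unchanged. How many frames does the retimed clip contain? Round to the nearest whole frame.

160154 frames

Frames at target rate = 320628 × (24000/1001) / (48) = 2082000/13 ≈ 160153.846.
Nearest whole frame: 160154.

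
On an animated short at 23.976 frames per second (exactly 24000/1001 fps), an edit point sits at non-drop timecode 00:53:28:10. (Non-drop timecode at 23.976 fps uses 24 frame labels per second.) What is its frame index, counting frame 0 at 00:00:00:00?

77002

Total seconds to the label: (0 × 3600 + 53 × 60 + 28) = 3208.
Frame index = 3208 × 24 + 10 = 77002.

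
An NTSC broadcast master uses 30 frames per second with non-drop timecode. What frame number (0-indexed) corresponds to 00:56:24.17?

Total seconds to the label: (0 × 3600 + 56 × 60 + 24) = 3384.
Frame index = 3384 × 30 + 17 = 101537.

frame 101537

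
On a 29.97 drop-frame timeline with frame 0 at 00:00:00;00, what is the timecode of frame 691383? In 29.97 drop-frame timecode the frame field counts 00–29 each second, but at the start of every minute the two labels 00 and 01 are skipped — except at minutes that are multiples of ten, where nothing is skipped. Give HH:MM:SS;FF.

06:24:29;05

Each 10-minute DF block holds 10 × 60 × 30 − 9 × 2 = 17982 frames. 691383 ÷ 17982 → 38 full blocks, remainder 8067.
Within the partial block the first minute is 1800 frames and each further minute 1798, so 4 further minute boundaries passed. Total skipped labels = 18 × 38 + 2 × 4 = 692.
Non-drop label index = 691383 + 692 = 692075; at 30 labels/s that is 06:24:29:05, i.e. DF 06:24:29;05.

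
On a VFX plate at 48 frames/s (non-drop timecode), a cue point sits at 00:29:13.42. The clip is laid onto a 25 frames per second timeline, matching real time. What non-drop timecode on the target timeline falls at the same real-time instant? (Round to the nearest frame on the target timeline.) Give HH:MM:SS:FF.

Source frame index: (0×3600 + 29×60 + 13) × 48 + 42 = 84186.
Real time: 84186 / (48) = 14031/8 s.
Target frame: (14031/8) × (25) = 350775/8 ≈ 43846.875 → 43847.
At 25 labels/s: frame 43847 → 00:29:13:22.

00:29:13:22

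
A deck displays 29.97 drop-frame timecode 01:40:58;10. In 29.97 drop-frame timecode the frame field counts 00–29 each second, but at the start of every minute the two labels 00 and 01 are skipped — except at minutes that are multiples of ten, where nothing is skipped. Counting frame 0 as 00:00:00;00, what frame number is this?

Complete 10-minute blocks: 10, each 17982 frames → 179820.
Remaining 0 whole minutes in the current block: 0 frames.
Within the current minute: 58 × 30 + 10 = 1750. Total = 179820 + 0 + 1750 = 181570.

181570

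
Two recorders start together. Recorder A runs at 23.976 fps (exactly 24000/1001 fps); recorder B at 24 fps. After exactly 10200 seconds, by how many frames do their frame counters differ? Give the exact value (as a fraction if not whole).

244800/1001 frames

A emits 24000/1001 × 10200 = 244800000/1001 frames; B emits 24 × 10200 = 244800.
Difference = 244800/1001 frames (≈ 244.5554); B is ahead of A.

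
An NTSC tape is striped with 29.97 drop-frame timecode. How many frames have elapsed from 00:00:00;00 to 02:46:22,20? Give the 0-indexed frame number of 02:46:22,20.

As if non-drop at 30 labels/s: (2 × 3600 + 46 × 60 + 22) × 30 + 20 = 299480.
Minute boundaries passed: 166; those not divisible by 10: 166 − 16 = 150; dropped labels = 2 × 150 = 300.
Actual frame index = 299480 − 300 = 299180.

299180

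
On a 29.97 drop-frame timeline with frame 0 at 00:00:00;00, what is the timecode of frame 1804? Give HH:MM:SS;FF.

Ten DF minutes hold 17982 frames, so frame 1804 lies in block 0 (frames 0–17981) with 1804 frames into that block.
The block's first minute is 1800 frames and the rest 1798 each; 1804 frames reaches minute 1, so 0 × 18 + 1 × 2 = 2 labels have been skipped so far.
Adding those back, label number 1804 + 2 = 1806 at 30 labels/s is 60 s + 6 f = 0 h 1 min 0 s frame 6, i.e. 00:01:00;06.

00:01:00;06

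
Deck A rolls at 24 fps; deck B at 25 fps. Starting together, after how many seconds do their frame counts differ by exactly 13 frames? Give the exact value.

The gap grows by |25 − 24| = 1 frame per second.
Time for a 13-frame gap: 13 ÷ (1) = 13 s.

13 seconds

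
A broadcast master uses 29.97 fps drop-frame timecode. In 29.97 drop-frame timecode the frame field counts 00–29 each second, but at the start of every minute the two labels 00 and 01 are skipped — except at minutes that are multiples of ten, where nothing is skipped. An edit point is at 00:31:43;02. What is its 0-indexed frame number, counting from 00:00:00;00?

Complete 10-minute blocks: 3, each 17982 frames → 53946.
Remaining 1 whole minute in the current block: 1800 + 0 × 1798 = 1800 frames.
Within the current minute: 43 × 30 + 2 − 2 = 1290 (labels ;00/;01 skipped at this minute). Total = 53946 + 1800 + 1290 = 57036.

57036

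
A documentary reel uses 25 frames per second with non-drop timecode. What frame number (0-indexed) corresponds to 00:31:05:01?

Total seconds to the label: (0 × 3600 + 31 × 60 + 5) = 1865.
Frame index = 1865 × 25 + 1 = 46626.

46626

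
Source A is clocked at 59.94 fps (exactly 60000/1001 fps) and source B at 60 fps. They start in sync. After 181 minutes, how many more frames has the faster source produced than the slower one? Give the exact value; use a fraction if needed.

651600/1001 frames

181 min = 10860 s.
A emits 60000/1001 × 10860 = 651600000/1001 frames; B emits 60 × 10860 = 651600.
Difference = 651600/1001 frames (≈ 650.9491); B is ahead of A.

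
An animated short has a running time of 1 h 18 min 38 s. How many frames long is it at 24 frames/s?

1 h 18 min 38 s = 4718 s.
Frames = 4718 × 24 = 113232.

113232 frames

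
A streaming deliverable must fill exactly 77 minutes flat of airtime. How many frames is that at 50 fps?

77 min = 4620 s.
Frames = 4620 × 50 = 231000.

231000 frames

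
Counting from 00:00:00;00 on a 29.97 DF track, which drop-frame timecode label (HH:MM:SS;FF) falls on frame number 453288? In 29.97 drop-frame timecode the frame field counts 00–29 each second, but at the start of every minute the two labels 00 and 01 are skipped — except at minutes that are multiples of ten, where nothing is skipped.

04:12:04;22

Each 10-minute DF block holds 10 × 60 × 30 − 9 × 2 = 17982 frames. 453288 ÷ 17982 → 25 full blocks, remainder 3738.
Within the partial block the first minute is 1800 frames and each further minute 1798, so 2 further minute boundaries passed. Total skipped labels = 18 × 25 + 2 × 2 = 454.
Non-drop label index = 453288 + 454 = 453742; at 30 labels/s that is 04:12:04:22, i.e. DF 04:12:04;22.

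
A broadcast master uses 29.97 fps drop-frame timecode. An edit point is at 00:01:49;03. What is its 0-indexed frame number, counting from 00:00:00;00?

As if non-drop at 30 labels/s: (0 × 3600 + 1 × 60 + 49) × 30 + 3 = 3273.
Minute boundaries passed: 1; those not divisible by 10: 1 − 0 = 1; dropped labels = 2 × 1 = 2.
Actual frame index = 3273 − 2 = 3271.

3271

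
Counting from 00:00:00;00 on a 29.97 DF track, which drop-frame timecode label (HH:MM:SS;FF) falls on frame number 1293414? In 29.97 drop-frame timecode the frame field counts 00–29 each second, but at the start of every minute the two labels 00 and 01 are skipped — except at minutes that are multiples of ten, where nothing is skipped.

Each 10-minute DF block holds 10 × 60 × 30 − 9 × 2 = 17982 frames. 1293414 ÷ 17982 → 71 full blocks, remainder 16692.
Within the partial block the first minute is 1800 frames and each further minute 1798, so 9 further minute boundaries passed. Total skipped labels = 18 × 71 + 2 × 9 = 1296.
Non-drop label index = 1293414 + 1296 = 1294710; at 30 labels/s that is 11:59:17:00, i.e. DF 11:59:17;00.

11:59:17;00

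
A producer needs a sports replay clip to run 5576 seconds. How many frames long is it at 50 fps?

Frames = 5576 × 50 = 278800.

278800 frames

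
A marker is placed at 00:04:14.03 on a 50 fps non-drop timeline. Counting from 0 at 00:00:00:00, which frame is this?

Total seconds to the label: (0 × 3600 + 4 × 60 + 14) = 254.
Frame index = 254 × 50 + 3 = 12703.

frame 12703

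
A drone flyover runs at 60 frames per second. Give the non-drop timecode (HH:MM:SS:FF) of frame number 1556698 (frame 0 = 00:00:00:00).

07:12:24:58

1556698 ÷ 60 = 25944 full seconds, remainder 58 frames.
25944 s = 7 h 12 min 24 s.
Timecode: 07:12:24:58.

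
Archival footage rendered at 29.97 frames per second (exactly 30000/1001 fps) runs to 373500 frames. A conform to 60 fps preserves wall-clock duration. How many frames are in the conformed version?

747747 frames

Target frames = source frames × (target rate / source rate) = 373500 × (60)/(30000/1001) = 373500 × 1001/500 = 747747.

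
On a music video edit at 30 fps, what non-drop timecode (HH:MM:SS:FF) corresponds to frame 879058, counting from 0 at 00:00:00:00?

08:08:21:28

879058 ÷ 30 = 29301 full seconds, remainder 28 frames.
29301 s = 8 h 8 min 21 s.
Timecode: 08:08:21:28.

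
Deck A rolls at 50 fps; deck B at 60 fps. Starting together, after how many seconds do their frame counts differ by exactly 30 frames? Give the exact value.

The gap grows by |60 − 50| = 10 frames per second.
Time for a 30-frame gap: 30 ÷ (10) = 3 s.

3 seconds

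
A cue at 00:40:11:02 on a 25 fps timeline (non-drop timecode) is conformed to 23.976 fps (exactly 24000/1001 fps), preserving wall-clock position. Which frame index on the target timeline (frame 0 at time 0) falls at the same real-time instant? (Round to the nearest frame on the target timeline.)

Source frame index: (0×3600 + 40×60 + 11) × 25 + 2 = 60277.
Real time: 60277 / (25) = 60277/25 s.
Target frame: (60277/25) × (24000/1001) = 8266560/143 ≈ 57808.112 → 57808.

frame 57808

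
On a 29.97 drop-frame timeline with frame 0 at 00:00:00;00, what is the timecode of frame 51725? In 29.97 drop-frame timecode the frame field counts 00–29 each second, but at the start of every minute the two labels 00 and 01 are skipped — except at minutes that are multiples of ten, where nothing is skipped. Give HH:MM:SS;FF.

00:28:45;27

Ten DF minutes hold 17982 frames, so frame 51725 lies in block 2 (frames 35964–53945) with 15761 frames into that block.
The block's first minute is 1800 frames and the rest 1798 each; 15761 frames reaches minute 8, so 2 × 18 + 8 × 2 = 52 labels have been skipped so far.
Adding those back, label number 51725 + 52 = 51777 at 30 labels/s is 1725 s + 27 f = 0 h 28 min 45 s frame 27, i.e. 00:28:45;27.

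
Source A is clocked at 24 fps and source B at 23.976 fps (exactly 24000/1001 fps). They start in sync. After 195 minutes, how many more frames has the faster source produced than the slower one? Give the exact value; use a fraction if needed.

21600/77 frames

195 min = 11700 s.
A emits 24 × 11700 = 280800 frames; B emits 24000/1001 × 11700 = 21600000/77.
Difference = 21600/77 frames (≈ 280.5195); B is behind A.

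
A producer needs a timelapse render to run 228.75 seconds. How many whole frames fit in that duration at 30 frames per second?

6862 frames

Frames = 228.75 × 30 = 13725/2 ≈ 6862.5000.
Complete frames: 6862.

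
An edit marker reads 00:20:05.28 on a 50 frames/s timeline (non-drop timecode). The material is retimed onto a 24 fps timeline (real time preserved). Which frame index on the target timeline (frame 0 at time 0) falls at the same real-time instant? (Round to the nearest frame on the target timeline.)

frame 28933

Source frame index: (0×3600 + 20×60 + 5) × 50 + 28 = 60278.
Real time: 60278 / (50) = 30139/25 s.
Target frame: (30139/25) × (24) = 723336/25 ≈ 28933.440 → 28933.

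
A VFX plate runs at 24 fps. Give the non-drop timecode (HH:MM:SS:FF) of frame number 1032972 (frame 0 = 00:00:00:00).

1032972 ÷ 24 = 43040 full seconds, remainder 12 frames.
43040 s = 11 h 57 min 20 s.
Timecode: 11:57:20:12.

11:57:20:12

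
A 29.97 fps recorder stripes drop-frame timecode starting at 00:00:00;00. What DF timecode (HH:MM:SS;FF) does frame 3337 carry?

00:01:51;09

Each 10-minute DF block holds 10 × 60 × 30 − 9 × 2 = 17982 frames. 3337 ÷ 17982 → 0 full blocks, remainder 3337.
Within the partial block the first minute is 1800 frames and each further minute 1798, so 1 further minute boundary passed. Total skipped labels = 18 × 0 + 2 × 1 = 2.
Non-drop label index = 3337 + 2 = 3339; at 30 labels/s that is 00:01:51:09, i.e. DF 00:01:51;09.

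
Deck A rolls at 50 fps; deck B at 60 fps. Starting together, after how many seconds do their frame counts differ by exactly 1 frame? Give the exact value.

0.1 seconds

The gap grows by |60 − 50| = 10 frames per second.
Time for a 1-frame gap: 1 ÷ (10) = 0.1 s.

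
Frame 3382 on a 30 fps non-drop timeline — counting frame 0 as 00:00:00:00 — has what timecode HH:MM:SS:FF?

00:01:52:22

3382 ÷ 30 = 112 full seconds, remainder 22 frames.
112 s = 0 h 1 min 52 s.
Timecode: 00:01:52:22.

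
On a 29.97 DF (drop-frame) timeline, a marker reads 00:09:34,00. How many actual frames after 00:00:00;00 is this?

17202

As if non-drop at 30 labels/s: (0 × 3600 + 9 × 60 + 34) × 30 + 0 = 17220.
Minute boundaries passed: 9; those not divisible by 10: 9 − 0 = 9; dropped labels = 2 × 9 = 18.
Actual frame index = 17220 − 18 = 17202.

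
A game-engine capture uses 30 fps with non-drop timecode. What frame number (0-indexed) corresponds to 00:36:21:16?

65446

Total seconds to the label: (0 × 3600 + 36 × 60 + 21) = 2181.
Frame index = 2181 × 30 + 16 = 65446.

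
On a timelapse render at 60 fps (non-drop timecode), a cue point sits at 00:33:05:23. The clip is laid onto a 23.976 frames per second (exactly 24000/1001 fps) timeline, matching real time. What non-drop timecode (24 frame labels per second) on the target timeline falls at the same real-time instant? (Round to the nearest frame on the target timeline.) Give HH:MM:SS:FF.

00:33:03:10

Source frame index: (0×3600 + 33×60 + 5) × 60 + 23 = 119123.
Real time: 119123 / (60) = 119123/60 s.
Target frame: (119123/60) × (24000/1001) = 47649200/1001 ≈ 47601.598 → 47602.
At 24 labels/s: frame 47602 → 00:33:03:10.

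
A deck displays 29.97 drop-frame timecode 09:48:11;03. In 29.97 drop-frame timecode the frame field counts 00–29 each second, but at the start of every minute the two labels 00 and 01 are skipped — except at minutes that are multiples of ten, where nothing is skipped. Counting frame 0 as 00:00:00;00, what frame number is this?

Complete 10-minute blocks: 58, each 17982 frames → 1042956.
Remaining 8 whole minutes in the current block: 1800 + 7 × 1798 = 14386 frames.
Within the current minute: 11 × 30 + 3 − 2 = 331 (labels ;00/;01 skipped at this minute). Total = 1042956 + 14386 + 331 = 1057673.

1057673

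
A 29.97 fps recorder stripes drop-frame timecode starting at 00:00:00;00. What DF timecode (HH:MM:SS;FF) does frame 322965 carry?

02:59:36;09

Each 10-minute DF block holds 10 × 60 × 30 − 9 × 2 = 17982 frames. 322965 ÷ 17982 → 17 full blocks, remainder 17271.
Within the partial block the first minute is 1800 frames and each further minute 1798, so 9 further minute boundaries passed. Total skipped labels = 18 × 17 + 2 × 9 = 324.
Non-drop label index = 322965 + 324 = 323289; at 30 labels/s that is 02:59:36:09, i.e. DF 02:59:36;09.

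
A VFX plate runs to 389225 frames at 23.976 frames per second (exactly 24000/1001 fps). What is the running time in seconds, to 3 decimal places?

Running time = 389225 × 1001/24000 = 15584569/960 s ≈ 16233.926 s.

16233.926 seconds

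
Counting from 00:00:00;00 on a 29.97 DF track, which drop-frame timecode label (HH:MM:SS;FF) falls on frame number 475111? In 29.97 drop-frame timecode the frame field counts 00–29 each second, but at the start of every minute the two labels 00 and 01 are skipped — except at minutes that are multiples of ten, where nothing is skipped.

Each 10-minute DF block holds 10 × 60 × 30 − 9 × 2 = 17982 frames. 475111 ÷ 17982 → 26 full blocks, remainder 7579.
Within the partial block the first minute is 1800 frames and each further minute 1798, so 4 further minute boundaries passed. Total skipped labels = 18 × 26 + 2 × 4 = 476.
Non-drop label index = 475111 + 476 = 475587; at 30 labels/s that is 04:24:12:27, i.e. DF 04:24:12;27.

04:24:12;27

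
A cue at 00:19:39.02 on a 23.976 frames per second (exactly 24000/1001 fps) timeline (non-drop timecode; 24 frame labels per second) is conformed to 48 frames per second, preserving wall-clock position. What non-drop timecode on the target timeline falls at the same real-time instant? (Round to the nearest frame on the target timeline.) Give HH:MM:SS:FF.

00:19:40:13

Source frame index: (0×3600 + 19×60 + 39) × 24 + 2 = 28298.
Real time: 28298 / (24000/1001) = 14163149/12000 s.
Target frame: (14163149/12000) × (48) = 14163149/250 ≈ 56652.596 → 56653.
At 48 labels/s: frame 56653 → 00:19:40:13.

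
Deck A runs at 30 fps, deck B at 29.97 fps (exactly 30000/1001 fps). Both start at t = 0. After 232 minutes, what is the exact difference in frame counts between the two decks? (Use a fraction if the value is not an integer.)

232 min = 13920 s.
A emits 30 × 13920 = 417600 frames; B emits 30000/1001 × 13920 = 417600000/1001.
Difference = 417600/1001 frames (≈ 417.1828); B is behind A.

417600/1001 frames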